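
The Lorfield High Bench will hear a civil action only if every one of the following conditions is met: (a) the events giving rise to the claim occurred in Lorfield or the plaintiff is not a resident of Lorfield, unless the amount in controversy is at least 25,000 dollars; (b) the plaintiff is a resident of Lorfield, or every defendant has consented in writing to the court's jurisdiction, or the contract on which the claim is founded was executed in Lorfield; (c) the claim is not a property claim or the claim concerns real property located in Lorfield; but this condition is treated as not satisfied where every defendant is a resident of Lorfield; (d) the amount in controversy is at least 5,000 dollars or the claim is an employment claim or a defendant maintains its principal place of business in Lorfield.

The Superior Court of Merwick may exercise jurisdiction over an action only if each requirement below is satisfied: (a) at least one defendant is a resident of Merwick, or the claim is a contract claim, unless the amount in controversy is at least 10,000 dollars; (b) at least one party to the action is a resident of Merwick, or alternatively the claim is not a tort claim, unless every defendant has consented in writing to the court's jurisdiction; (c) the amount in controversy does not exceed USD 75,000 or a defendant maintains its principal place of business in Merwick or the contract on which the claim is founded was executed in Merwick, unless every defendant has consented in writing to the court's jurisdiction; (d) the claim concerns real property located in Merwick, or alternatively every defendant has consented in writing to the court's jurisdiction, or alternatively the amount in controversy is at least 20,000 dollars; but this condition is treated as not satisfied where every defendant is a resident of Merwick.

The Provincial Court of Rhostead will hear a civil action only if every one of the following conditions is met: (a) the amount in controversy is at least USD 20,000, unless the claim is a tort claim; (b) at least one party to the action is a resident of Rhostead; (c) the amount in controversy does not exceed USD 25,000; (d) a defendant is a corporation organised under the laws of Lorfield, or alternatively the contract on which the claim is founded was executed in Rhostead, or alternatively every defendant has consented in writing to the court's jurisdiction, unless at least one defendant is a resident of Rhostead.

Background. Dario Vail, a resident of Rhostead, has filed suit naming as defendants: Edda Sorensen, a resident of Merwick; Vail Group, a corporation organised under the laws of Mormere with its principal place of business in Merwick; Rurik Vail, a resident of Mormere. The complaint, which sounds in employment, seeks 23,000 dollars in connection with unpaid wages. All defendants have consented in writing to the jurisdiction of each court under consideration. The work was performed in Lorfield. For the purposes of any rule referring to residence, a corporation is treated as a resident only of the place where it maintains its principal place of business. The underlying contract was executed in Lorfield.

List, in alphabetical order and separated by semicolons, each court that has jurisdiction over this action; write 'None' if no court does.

The Lorfield High Bench:
  (a) The operative events occurred in Lorfield, so this disjunct is met. Met.
  (b) Every defendant has filed written consent, so one alternative holds. Met.
  (c) The claim is an employment claim, not a property claim, which satisfies one of the alternatives. The carve-out does not apply: the defendants reside as follows — Edda Sorensen in Merwick, Vail Group in Merwick, Rurik Vail in Mormere — not all in Lorfield. Condition met.
  (d) The amount in controversy is USD 23,000, which meets the $5,000 floor, so one alternative holds. Satisfied.
  → All conditions met; jurisdiction exists.
The Superior Court of Merwick:
  (a) Edda Sorensen resides in Merwick, which satisfies one of the alternatives. Condition met.
  (b) Edda Sorensen resides in Merwick, so one alternative holds. Satisfied.
  (c) The amount in controversy is $23,000, within the USD 75,000 ceiling, so this disjunct is met. Met.
  (d) Every defendant has filed written consent, which satisfies one of the alternatives. And the carve-out is inapplicable — the defendants reside as follows — Edda Sorensen in Merwick, Vail Group in Merwick, Rurik Vail in Mormere — not all in Merwick. Met.
  → All conditions met; jurisdiction exists.
The Provincial Court of Rhostead:
  (a) The amount in controversy is 23,000 dollars, which meets the 20,000 dollars floor. Met.
  (b) Dario Vail resides in Rhostead. Met.
  (c) The amount in controversy is $23,000, within the USD 25,000 ceiling. Met.
  (d) Every defendant has filed written consent — that alternative is enough. Condition met.
  → All conditions met; jurisdiction exists.

the Lorfield High Bench; the Provincial Court of Rhostead; the Superior Court of Merwick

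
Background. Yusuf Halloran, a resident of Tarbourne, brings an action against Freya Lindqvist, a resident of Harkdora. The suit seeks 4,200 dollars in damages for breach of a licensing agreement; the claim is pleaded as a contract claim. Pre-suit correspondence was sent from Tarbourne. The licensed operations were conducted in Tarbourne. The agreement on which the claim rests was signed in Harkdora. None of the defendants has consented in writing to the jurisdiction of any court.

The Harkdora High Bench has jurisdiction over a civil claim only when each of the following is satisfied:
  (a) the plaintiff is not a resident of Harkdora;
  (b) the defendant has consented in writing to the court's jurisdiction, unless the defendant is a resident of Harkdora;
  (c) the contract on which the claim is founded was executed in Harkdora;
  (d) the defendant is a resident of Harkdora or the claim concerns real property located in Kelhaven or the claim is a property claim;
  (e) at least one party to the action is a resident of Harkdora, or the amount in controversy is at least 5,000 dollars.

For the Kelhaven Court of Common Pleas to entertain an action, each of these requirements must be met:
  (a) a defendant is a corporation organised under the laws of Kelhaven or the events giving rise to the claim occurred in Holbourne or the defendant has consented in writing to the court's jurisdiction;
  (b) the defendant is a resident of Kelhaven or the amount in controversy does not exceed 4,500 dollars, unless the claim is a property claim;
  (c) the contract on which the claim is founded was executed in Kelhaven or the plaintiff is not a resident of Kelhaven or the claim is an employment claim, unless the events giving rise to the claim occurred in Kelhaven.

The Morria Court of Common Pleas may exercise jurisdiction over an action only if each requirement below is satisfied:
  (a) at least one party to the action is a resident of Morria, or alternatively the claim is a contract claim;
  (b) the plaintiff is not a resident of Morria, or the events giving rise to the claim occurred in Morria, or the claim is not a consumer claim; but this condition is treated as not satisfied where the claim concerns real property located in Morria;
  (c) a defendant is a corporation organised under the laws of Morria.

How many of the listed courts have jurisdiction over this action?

The Harkdora High Bench:
  (a) The plaintiff resides in Tarbourne, which is not Harkdora. Satisfied.
  (b) No such written consent has been filed. The proviso rescues it, though: the defendant resides in Harkdora. Satisfied.
  (c) The contract was executed in Harkdora. Satisfied.
  (d) The defendant resides in Harkdora — that alternative is enough. Satisfied.
  (e) Freya Lindqvist resides in Harkdora, so this disjunct is met. Satisfied.
  → The court has jurisdiction.
The Kelhaven Court of Common Pleas:
  (a) No defendant is a corporation; the operative events occurred in Tarbourne, not Holbourne; no such written consent has been filed — every alternative fails. Condition not met.
  (b) The amount in controversy is $4,200, within the 4,500 dollars ceiling — that alternative is enough. Met.
  (c) The plaintiff resides in Tarbourne, which is not Kelhaven, so one alternative holds. Met.
  → Not every requirement is met — no jurisdiction.
The Morria Court of Common Pleas:
  (a) The claim is a contract claim, so one alternative holds. Satisfied.
  (b) The plaintiff resides in Tarbourne, which is not Morria, which satisfies one of the alternatives. The exception is not triggered, since the claim does not concern real property. Condition met.
  (c) No defendant is a corporation. Not met.
  → The court lacks jurisdiction.
Courts with jurisdiction: the Harkdora High Bench — 1 in total.

1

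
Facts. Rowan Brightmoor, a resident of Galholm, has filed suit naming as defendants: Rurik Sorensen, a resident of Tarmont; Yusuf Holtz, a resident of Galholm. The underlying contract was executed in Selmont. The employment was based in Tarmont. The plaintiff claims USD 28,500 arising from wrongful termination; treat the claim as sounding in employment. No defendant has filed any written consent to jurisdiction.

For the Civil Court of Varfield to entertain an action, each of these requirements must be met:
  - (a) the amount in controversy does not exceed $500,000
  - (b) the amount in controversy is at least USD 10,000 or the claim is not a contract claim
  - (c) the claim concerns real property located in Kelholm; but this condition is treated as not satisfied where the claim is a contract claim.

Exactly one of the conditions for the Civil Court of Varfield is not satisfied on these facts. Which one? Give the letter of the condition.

The Civil Court of Varfield:
  (a) The amount in controversy is 28,500 dollars, within the USD 500,000 ceiling. Condition met.
  (b) The amount in controversy is $28,500, which meets the 10,000 dollars floor, so this disjunct is met. Satisfied.
  (c) The claim does not concern real property. Not met.
Only condition (c) fails.

(c)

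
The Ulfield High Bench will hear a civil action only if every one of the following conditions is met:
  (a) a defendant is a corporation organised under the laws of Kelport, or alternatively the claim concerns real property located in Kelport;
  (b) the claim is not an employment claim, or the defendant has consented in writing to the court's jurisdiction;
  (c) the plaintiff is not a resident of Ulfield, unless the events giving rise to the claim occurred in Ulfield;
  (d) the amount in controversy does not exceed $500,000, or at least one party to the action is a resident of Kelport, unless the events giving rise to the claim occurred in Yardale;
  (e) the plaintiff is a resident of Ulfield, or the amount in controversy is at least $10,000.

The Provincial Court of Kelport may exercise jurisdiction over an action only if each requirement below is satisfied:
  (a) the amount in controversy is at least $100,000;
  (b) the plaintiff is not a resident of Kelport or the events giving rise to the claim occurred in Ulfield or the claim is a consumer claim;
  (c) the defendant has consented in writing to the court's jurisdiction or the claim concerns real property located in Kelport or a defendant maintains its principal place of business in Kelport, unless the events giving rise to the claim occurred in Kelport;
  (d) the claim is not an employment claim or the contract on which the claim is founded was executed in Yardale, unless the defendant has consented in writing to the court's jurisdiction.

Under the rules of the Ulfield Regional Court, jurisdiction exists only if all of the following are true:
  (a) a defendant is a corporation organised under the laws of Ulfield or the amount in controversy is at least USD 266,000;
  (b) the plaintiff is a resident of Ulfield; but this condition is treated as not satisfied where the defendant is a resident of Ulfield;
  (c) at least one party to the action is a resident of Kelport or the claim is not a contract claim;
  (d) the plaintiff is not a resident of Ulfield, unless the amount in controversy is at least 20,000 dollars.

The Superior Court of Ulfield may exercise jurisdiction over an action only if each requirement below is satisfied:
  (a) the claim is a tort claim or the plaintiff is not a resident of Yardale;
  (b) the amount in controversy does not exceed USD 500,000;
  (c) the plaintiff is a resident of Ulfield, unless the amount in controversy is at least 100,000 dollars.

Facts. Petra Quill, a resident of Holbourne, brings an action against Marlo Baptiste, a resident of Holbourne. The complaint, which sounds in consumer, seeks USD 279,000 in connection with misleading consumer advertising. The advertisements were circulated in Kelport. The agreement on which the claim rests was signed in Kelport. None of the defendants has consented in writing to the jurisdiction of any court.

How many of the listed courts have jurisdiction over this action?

2

The Ulfield High Bench:
  (a) No defendant is a corporation; the claim does not concern real property — no alternative holds. Not satisfied.
  (b) The claim is a consumer claim, not an employment claim, so this disjunct is met. Condition met.
  (c) The plaintiff resides in Holbourne, which is not Ulfield. Met.
  (d) The amount in controversy is $279,000, within the 500,000 dollars ceiling, so one alternative holds. Met.
  (e) The amount in controversy is USD 279,000, which meets the $10,000 floor, so this disjunct is met. Condition met.
  → The court lacks jurisdiction.
The Provincial Court of Kelport:
  (a) The amount in controversy is $279,000, which meets the 100,000 dollars floor. Condition met.
  (b) The plaintiff resides in Holbourne, which is not Kelport — that alternative is enough. Satisfied.
  (c) No such written consent has been filed; the claim does not concern real property; no defendant is a corporation — none of the alternatives is met. The proviso rescues it, though: the operative events occurred in Kelport. Met.
  (d) The claim is a consumer claim, not an employment claim — that alternative is enough. Met.
  → Jurisdiction lies.
The Ulfield Regional Court:
  (a) The amount in controversy is 279,000 dollars, which meets the 266,000 dollars floor, so one alternative holds. Satisfied.
  (b) The plaintiff resides in Holbourne, not Ulfield. Fails.
  (c) The claim is a consumer claim, not a contract claim, so this disjunct is met. Condition met.
  (d) The plaintiff resides in Holbourne, which is not Ulfield. Met.
  → The court lacks jurisdiction.
The Superior Court of Ulfield:
  (a) The plaintiff resides in Holbourne, which is not Yardale — that alternative is enough. Satisfied.
  (b) The amount in controversy is $279,000, within the USD 500,000 ceiling. Met.
  (c) The plaintiff resides in Holbourne, not Ulfield. The proviso rescues it, though: the amount in controversy is USD 279,000, which meets the $100,000 floor. Condition met.
  → Jurisdiction lies.
Courts with jurisdiction: the Provincial Court of Kelport, the Superior Court of Ulfield — 2 in total.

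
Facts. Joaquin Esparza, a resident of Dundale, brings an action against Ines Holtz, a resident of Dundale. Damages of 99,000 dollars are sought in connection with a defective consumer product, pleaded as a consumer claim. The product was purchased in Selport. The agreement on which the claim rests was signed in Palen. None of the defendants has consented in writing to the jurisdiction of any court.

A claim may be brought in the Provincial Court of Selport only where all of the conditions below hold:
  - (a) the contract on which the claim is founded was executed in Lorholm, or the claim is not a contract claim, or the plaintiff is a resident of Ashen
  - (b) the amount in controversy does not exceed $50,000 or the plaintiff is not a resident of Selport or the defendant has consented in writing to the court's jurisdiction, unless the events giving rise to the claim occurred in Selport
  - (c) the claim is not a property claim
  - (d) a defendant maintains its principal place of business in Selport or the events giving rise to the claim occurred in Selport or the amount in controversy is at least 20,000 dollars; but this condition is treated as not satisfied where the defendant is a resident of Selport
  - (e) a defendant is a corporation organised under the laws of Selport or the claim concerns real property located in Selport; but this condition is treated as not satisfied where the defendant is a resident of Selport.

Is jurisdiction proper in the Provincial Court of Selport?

No

The Provincial Court of Selport:
  (a) The claim is a consumer claim, not a contract claim, so one alternative holds. Condition met.
  (b) The plaintiff resides in Dundale, which is not Selport, which satisfies one of the alternatives. Condition met.
  (c) The claim is a consumer claim, not a property claim. Satisfied.
  (d) The operative events occurred in Selport, so this disjunct is met. The exception is not triggered, since the defendant resides in Dundale, not Selport. Met.
  (e) No defendant is a corporation; the claim does not concern real property — every alternative fails. Fails.
  → At least one condition fails; no jurisdiction.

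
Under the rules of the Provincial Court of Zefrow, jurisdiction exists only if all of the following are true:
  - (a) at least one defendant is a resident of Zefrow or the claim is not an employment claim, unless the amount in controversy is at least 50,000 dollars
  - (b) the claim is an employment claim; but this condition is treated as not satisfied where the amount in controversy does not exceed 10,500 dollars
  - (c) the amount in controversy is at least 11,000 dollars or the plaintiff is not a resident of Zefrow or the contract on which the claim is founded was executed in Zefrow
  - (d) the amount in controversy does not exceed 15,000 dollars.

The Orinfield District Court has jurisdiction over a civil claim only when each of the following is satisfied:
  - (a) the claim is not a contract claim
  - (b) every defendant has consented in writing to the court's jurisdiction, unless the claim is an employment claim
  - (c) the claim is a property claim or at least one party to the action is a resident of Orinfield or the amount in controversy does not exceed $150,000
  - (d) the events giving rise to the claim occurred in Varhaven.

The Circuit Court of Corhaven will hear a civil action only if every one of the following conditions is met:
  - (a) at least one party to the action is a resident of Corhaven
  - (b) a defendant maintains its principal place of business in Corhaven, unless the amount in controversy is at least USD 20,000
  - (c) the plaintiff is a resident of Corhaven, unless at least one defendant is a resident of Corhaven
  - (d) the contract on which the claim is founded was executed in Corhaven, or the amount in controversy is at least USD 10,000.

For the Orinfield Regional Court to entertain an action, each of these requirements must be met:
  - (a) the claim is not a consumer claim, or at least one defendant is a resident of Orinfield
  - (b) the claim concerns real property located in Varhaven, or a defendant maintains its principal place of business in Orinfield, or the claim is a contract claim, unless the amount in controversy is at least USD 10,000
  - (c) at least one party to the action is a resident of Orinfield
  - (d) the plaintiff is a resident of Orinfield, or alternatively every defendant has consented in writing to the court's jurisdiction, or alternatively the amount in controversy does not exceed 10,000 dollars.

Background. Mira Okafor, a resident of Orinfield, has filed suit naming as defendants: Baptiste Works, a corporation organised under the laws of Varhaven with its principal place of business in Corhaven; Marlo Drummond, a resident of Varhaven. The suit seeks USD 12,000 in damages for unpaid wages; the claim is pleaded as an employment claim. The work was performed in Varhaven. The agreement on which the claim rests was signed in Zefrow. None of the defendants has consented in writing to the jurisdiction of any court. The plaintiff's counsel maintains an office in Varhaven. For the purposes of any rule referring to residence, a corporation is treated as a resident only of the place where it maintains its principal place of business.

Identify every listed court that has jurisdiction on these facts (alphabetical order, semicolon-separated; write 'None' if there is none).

The Provincial Court of Zefrow:
  (a) No defendant resides in Zefrow (they reside in Corhaven, Varhaven); the claim is an employment claim — every alternative fails. The proviso offers no rescue either, since the amount in controversy is USD 12,000, below the 50,000 dollars floor. Condition not met.
  (b) The claim is an employment claim. The carve-out does not apply: the amount in controversy is $12,000, above the $10,500 ceiling. Met.
  (c) The amount in controversy is USD 12,000, which meets the USD 11,000 floor, which satisfies one of the alternatives. Met.
  (d) The amount in controversy is USD 12,000, within the USD 15,000 ceiling. Satisfied.
  → At least one condition fails; no jurisdiction.
The Orinfield District Court:
  (a) The claim is an employment claim, not a contract claim. Met.
  (b) No such written consent has been filed. But the claim is an employment claim, and the 'unless' clause therefore excuses the requirement. Met.
  (c) Mira Okafor resides in Orinfield — that alternative is enough. Satisfied.
  (d) The operative events occurred in Varhaven. Satisfied.
  → Every requirement is satisfied — jurisdiction.
The Circuit Court of Corhaven:
  (a) Baptiste Works resides in Corhaven. Met.
  (b) Baptiste Works has its principal place of business in Corhaven. Satisfied.
  (c) The plaintiff resides in Orinfield, not Corhaven. The proviso rescues it, though: Baptiste Works resides in Corhaven. Met.
  (d) The amount in controversy is USD 12,000, which meets the 10,000 dollars floor — that alternative is enough. Met.
  → All conditions met; jurisdiction exists.
The Orinfield Regional Court:
  (a) The claim is an employment claim, not a consumer claim, so one alternative holds. Satisfied.
  (b) The claim does not concern real property; the corporate defendant(s) have their principal place of business in Corhaven, not Orinfield; the claim is an employment claim, not a contract claim — none of the alternatives is met. But the amount in controversy is 12,000 dollars, which meets the USD 10,000 floor, and the 'unless' clause therefore excuses the requirement. Satisfied.
  (c) Mira Okafor resides in Orinfield. Satisfied.
  (d) The plaintiff resides in Orinfield, so one alternative holds. Satisfied.
  → The court has jurisdiction.

the Circuit Court of Corhaven; the Orinfield District Court; the Orinfield Regional Court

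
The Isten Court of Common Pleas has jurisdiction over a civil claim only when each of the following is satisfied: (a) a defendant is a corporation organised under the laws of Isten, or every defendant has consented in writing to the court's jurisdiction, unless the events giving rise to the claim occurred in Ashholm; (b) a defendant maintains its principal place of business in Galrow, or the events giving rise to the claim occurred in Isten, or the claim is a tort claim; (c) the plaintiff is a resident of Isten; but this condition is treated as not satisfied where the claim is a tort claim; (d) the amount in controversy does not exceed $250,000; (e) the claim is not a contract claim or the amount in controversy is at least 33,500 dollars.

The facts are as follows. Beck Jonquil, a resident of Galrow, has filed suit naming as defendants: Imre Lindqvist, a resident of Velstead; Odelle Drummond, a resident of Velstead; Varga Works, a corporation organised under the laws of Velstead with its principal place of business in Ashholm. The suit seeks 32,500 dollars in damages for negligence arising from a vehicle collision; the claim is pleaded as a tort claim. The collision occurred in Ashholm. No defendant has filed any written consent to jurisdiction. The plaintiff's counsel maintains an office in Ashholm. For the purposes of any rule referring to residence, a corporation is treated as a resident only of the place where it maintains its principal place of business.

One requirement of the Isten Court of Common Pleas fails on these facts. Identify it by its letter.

(c)

The Isten Court of Common Pleas:
  (a) The corporate defendant(s) are organised in Velstead, not Isten; no such written consent has been filed — none of the alternatives is met. But the operative events occurred in Ashholm, and the 'unless' clause therefore excuses the requirement. Condition met.
  (b) The claim is a tort claim, which satisfies one of the alternatives. Met.
  (c) The plaintiff resides in Galrow, not Isten. Not met.
  (d) The amount in controversy is 32,500 dollars, within the USD 250,000 ceiling. Met.
  (e) The claim is a tort claim, not a contract claim, so this disjunct is met. Condition met.
Only condition (c) fails.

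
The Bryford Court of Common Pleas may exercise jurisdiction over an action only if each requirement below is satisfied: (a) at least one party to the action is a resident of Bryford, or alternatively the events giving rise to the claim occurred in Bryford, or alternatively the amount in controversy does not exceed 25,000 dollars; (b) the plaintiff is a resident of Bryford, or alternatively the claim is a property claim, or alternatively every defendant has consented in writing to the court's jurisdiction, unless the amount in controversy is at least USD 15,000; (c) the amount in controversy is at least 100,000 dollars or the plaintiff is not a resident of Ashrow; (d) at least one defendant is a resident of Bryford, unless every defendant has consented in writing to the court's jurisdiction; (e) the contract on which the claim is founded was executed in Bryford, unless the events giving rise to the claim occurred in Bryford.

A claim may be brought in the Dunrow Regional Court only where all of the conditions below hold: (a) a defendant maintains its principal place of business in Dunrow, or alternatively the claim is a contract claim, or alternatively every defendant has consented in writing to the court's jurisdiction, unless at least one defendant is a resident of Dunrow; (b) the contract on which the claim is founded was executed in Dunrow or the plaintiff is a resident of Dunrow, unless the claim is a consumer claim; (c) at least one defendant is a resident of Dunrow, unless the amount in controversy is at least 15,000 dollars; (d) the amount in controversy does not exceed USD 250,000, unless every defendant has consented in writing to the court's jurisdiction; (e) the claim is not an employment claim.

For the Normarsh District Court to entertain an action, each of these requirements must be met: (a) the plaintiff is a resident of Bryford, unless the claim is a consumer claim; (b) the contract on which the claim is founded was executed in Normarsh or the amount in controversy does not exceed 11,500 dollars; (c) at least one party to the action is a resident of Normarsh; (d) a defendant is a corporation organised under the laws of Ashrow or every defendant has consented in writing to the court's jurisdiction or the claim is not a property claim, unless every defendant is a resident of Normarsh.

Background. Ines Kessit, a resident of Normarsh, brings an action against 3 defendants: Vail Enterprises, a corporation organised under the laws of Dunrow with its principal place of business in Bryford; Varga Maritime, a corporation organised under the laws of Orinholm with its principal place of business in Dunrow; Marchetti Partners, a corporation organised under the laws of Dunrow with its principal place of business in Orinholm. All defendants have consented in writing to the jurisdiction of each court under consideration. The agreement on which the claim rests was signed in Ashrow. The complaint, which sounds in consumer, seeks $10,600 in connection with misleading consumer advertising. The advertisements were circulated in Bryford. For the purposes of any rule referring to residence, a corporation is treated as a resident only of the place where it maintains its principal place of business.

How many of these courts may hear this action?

3

The Bryford Court of Common Pleas:
  (a) Vail Enterprises resides in Bryford — that alternative is enough. Condition met.
  (b) Every defendant has filed written consent, so one alternative holds. Condition met.
  (c) The plaintiff resides in Normarsh, which is not Ashrow, so this disjunct is met. Condition met.
  (d) Vail Enterprises resides in Bryford. Met.
  (e) The contract was executed in Ashrow, not Bryford. The proviso rescues it, though: the operative events occurred in Bryford. Satisfied.
  → Jurisdiction lies.
The Dunrow Regional Court:
  (a) Varga Maritime has its principal place of business in Dunrow, so this disjunct is met. Met.
  (b) The contract was executed in Ashrow, not Dunrow; the plaintiff resides in Normarsh, not Dunrow — none of the alternatives is met. But the claim is a consumer claim, and the 'unless' clause therefore excuses the requirement. Condition met.
  (c) Varga Maritime resides in Dunrow. Met.
  (d) The amount in controversy is $10,600, within the USD 250,000 ceiling. Met.
  (e) The claim is a consumer claim, not an employment claim. Condition met.
  → The court has jurisdiction.
The Normarsh District Court:
  (a) The plaintiff resides in Normarsh, not Bryford. The proviso rescues it, though: the claim is a consumer claim. Satisfied.
  (b) The amount in controversy is 10,600 dollars, within the USD 11,500 ceiling, which satisfies one of the alternatives. Satisfied.
  (c) Ines Kessit resides in Normarsh. Condition met.
  (d) Every defendant has filed written consent, so this disjunct is met. Satisfied.
  → The court has jurisdiction.
Courts with jurisdiction: the Bryford Court of Common Pleas, the Dunrow Regional Court, the Normarsh District Court — 3 in total.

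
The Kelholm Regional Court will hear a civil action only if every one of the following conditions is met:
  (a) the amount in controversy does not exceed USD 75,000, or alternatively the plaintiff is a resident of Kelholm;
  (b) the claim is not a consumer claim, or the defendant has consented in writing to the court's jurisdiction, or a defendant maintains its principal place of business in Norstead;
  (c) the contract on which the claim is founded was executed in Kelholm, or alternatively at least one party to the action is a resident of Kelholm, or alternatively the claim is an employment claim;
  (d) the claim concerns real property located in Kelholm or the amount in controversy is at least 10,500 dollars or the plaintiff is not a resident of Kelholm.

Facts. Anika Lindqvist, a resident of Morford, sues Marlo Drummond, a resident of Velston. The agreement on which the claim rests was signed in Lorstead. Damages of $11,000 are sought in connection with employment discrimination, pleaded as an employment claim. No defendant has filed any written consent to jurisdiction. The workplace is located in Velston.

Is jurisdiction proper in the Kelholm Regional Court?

Yes

The Kelholm Regional Court:
  (a) The amount in controversy is $11,000, within the $75,000 ceiling, which satisfies one of the alternatives. Condition met.
  (b) The claim is an employment claim, not a consumer claim, which satisfies one of the alternatives. Condition met.
  (c) The claim is an employment claim, so one alternative holds. Met.
  (d) The amount in controversy is $11,000, which meets the 10,500 dollars floor, which satisfies one of the alternatives. Satisfied.
  → Jurisdiction lies.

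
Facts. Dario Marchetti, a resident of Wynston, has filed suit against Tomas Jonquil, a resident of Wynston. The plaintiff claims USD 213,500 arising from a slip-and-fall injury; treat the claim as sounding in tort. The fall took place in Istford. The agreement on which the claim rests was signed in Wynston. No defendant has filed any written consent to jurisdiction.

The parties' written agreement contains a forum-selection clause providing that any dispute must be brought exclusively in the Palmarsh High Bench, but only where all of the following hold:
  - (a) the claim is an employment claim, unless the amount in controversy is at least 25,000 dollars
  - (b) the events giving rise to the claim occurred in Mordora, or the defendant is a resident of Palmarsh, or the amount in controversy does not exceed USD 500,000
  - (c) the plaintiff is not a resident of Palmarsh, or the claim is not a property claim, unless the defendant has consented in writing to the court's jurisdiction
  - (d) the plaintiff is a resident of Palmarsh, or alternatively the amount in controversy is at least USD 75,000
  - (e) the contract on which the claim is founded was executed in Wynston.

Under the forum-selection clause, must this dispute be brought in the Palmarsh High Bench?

The Palmarsh High Bench:
  (a) The claim is a tort claim, not an employment claim. But the amount in controversy is USD 213,500, which meets the USD 25,000 floor, and the 'unless' clause therefore excuses the requirement. Satisfied.
  (b) The amount in controversy is 213,500 dollars, within the 500,000 dollars ceiling, so one alternative holds. Met.
  (c) The plaintiff resides in Wynston, which is not Palmarsh, so one alternative holds. Condition met.
  (d) The amount in controversy is $213,500, which meets the 75,000 dollars floor, which satisfies one of the alternatives. Condition met.
  (e) The contract was executed in Wynston. Met.
  → Forum clause is triggered.

Yes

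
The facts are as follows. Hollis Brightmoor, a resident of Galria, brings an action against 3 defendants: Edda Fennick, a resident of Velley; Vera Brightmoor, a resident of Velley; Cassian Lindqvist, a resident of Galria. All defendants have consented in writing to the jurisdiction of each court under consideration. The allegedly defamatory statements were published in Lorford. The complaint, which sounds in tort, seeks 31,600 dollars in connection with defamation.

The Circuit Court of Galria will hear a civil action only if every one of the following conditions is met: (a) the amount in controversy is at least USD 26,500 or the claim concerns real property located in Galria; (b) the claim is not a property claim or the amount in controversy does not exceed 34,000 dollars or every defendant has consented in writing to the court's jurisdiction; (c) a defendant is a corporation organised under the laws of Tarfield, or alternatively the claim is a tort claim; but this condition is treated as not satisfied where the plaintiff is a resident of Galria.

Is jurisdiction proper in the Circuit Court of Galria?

The Circuit Court of Galria:
  (a) The amount in controversy is $31,600, which meets the $26,500 floor, so this disjunct is met. Condition met.
  (b) The claim is a tort claim, not a property claim, so one alternative holds. Satisfied.
  (c) The claim is a tort claim — that alternative is enough. But the plaintiff resides in Galria, triggering the carve-out and defeating this condition. Not met.
  → At least one condition fails; no jurisdiction.

No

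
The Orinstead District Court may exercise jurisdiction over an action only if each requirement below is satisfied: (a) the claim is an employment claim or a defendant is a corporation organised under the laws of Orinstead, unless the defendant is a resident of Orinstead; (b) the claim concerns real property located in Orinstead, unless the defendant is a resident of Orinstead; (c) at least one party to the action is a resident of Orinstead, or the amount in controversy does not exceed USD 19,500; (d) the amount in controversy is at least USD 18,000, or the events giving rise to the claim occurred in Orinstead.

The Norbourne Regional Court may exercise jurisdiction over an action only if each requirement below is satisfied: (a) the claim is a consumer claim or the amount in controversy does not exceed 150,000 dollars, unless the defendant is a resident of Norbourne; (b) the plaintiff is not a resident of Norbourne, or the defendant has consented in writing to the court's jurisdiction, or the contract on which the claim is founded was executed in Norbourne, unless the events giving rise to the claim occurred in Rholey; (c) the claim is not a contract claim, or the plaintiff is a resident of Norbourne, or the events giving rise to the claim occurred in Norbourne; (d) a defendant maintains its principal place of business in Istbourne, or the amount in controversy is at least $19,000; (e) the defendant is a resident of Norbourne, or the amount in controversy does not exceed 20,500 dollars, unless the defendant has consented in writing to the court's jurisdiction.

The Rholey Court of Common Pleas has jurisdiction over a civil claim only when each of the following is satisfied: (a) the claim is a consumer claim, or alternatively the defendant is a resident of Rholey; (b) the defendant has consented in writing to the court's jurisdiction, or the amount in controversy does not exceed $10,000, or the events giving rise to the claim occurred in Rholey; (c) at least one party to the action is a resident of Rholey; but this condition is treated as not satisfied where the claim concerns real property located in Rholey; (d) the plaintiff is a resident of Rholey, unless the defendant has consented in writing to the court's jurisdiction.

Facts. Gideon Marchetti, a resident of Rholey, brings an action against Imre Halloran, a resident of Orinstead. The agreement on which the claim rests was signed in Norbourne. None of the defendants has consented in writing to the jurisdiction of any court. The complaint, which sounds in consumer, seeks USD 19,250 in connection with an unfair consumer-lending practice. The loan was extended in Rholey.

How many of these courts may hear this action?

3

The Orinstead District Court:
  (a) The claim is a consumer claim, not an employment claim; no defendant is a corporation — every alternative fails. But the defendant resides in Orinstead, and the 'unless' clause therefore excuses the requirement. Met.
  (b) The claim does not concern real property. But the defendant resides in Orinstead, and the 'unless' clause therefore excuses the requirement. Met.
  (c) Imre Halloran resides in Orinstead, which satisfies one of the alternatives. Satisfied.
  (d) The amount in controversy is $19,250, which meets the 18,000 dollars floor, so one alternative holds. Satisfied.
  → All conditions met; jurisdiction exists.
The Norbourne Regional Court:
  (a) The claim is a consumer claim, which satisfies one of the alternatives. Satisfied.
  (b) The plaintiff resides in Rholey, which is not Norbourne, so one alternative holds. Satisfied.
  (c) The claim is a consumer claim, not a contract claim, which satisfies one of the alternatives. Satisfied.
  (d) The amount in controversy is $19,250, which meets the $19,000 floor — that alternative is enough. Satisfied.
  (e) The amount in controversy is $19,250, within the $20,500 ceiling — that alternative is enough. Met.
  → Every requirement is satisfied — jurisdiction.
The Rholey Court of Common Pleas:
  (a) The claim is a consumer claim, so this disjunct is met. Satisfied.
  (b) The operative events occurred in Rholey, so this disjunct is met. Met.
  (c) Gideon Marchetti resides in Rholey. The carve-out does not apply: the claim does not concern real property. Condition met.
  (d) The plaintiff resides in Rholey. Met.
  → All conditions met; jurisdiction exists.
Courts with jurisdiction: the Orinstead District Court, the Norbourne Regional Court, the Rholey Court of Common Pleas — 3 in total.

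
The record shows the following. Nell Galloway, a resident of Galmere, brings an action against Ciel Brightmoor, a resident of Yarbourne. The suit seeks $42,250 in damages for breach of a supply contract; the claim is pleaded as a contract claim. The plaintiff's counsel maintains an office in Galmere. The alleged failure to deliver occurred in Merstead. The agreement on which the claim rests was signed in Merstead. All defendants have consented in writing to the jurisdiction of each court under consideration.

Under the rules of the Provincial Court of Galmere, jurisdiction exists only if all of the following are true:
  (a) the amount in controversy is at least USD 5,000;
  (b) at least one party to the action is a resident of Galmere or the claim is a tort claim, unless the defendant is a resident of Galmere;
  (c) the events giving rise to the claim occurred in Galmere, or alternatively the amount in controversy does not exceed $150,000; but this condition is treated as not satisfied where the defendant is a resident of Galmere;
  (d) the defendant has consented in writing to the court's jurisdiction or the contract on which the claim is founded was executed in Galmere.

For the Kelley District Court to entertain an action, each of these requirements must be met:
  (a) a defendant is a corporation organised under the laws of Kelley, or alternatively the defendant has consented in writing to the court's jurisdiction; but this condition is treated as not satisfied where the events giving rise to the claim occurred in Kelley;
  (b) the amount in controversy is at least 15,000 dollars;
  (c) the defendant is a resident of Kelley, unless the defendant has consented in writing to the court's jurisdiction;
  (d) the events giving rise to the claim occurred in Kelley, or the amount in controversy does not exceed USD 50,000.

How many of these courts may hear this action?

The Provincial Court of Galmere:
  (a) The amount in controversy is USD 42,250, which meets the $5,000 floor. Condition met.
  (b) Nell Galloway resides in Galmere — that alternative is enough. Condition met.
  (c) The amount in controversy is 42,250 dollars, within the $150,000 ceiling, so one alternative holds. The carve-out does not apply: the defendant resides in Yarbourne, not Galmere. Met.
  (d) Every defendant has filed written consent, which satisfies one of the alternatives. Condition met.
  → All conditions met; jurisdiction exists.
The Kelley District Court:
  (a) Every defendant has filed written consent, so one alternative holds. The exception is not triggered, since the operative events occurred in Merstead, not Kelley. Satisfied.
  (b) The amount in controversy is 42,250 dollars, which meets the 15,000 dollars floor. Satisfied.
  (c) The defendant resides in Yarbourne, not Kelley. The proviso rescues it, though: every defendant has filed written consent. Met.
  (d) The amount in controversy is $42,250, within the 50,000 dollars ceiling, so one alternative holds. Met.
  → All conditions met; jurisdiction exists.
Courts with jurisdiction: the Provincial Court of Galmere, the Kelley District Court — 2 in total.

2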